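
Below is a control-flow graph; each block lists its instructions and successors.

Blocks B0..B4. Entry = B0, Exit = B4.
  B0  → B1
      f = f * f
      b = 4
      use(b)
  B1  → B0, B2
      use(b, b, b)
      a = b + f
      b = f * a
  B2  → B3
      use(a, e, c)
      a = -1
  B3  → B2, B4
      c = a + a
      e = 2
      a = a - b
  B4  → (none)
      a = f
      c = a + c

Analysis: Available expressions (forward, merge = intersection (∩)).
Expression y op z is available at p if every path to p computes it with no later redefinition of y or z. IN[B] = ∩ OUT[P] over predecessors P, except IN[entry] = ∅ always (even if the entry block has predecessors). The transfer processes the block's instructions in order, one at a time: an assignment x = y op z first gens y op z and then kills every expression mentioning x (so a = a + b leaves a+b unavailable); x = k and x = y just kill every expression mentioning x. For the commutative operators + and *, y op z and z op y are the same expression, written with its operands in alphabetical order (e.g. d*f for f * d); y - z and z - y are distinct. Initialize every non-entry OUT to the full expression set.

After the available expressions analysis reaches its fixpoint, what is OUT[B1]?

Answer: {a*f}

Derivation:
Converged values:
  B0:   IN={}   OUT={}
  B1:   IN={}   OUT={a*f}
  B2:   IN={}   OUT={}
  B3:   IN={}   OUT={}
  B4:   IN={}   OUT={}

Merge at B1: IN[B1] = OUT[B0] = {}
Applying B1's transfer function to that IN value gives OUT[B1] (row B1 above).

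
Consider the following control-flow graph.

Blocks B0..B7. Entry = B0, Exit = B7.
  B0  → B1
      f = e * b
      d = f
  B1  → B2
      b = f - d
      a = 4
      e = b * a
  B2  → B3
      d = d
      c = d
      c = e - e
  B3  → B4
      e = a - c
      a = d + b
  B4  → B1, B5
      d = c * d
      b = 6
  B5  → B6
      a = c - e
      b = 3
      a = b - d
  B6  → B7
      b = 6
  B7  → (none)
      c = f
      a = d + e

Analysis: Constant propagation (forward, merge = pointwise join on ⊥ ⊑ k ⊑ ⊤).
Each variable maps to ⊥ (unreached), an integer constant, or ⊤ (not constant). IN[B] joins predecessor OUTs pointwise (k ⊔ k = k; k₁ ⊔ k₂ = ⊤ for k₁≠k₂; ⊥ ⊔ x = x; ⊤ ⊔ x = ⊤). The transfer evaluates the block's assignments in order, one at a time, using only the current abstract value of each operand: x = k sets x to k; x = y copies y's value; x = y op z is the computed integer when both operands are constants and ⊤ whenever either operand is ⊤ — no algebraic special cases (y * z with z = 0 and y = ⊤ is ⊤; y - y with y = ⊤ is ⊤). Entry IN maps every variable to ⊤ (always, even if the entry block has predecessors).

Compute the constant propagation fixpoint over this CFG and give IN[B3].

Answer: {a: 4, b: ⊤, c: ⊤, d: ⊤, e: ⊤, f: ⊤}

Working:
Fixpoint table:
  B0: | IN=(all ⊤) | OUT=(all ⊤)
  B1: | IN=(all ⊤) | OUT={a:4; rest ⊤}
  B2: | IN={a:4; rest ⊤} | OUT={a:4; rest ⊤}
  B3: | IN={a:4; rest ⊤} | OUT=(all ⊤)
  B4: | IN=(all ⊤) | OUT={b:6; rest ⊤}
  B5: | IN={b:6; rest ⊤} | OUT={b:3; rest ⊤}
  B6: | IN={b:3; rest ⊤} | OUT={b:6; rest ⊤}
  B7: | IN={b:6; rest ⊤} | OUT={b:6; rest ⊤}

Merge at B3: IN[B3] = OUT[B2] = {a: 4, b: ⊤, c: ⊤, d: ⊤, e: ⊤, f: ⊤}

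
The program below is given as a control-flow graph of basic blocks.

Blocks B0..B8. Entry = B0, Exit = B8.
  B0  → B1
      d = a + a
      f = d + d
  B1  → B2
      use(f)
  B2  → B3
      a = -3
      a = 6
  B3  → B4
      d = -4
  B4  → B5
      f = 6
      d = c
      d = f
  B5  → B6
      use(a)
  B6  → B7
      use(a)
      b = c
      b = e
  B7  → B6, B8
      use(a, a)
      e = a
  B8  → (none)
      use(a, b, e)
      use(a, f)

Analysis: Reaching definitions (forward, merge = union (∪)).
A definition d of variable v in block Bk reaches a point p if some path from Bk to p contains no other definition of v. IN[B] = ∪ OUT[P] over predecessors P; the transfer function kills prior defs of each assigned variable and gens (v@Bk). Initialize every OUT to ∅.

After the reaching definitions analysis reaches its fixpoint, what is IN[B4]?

Answer: {a@B2, d@B3, f@B0}

Working:
Per-block solution:
  B0:   IN={}   OUT={d@B0, f@B0}
  B1:   IN={d@B0, f@B0}   OUT={d@B0, f@B0}
  B2:   IN={d@B0, f@B0}   OUT={a@B2, d@B0, f@B0}
  B3:   IN={a@B2, d@B0, f@B0}   OUT={a@B2, d@B3, f@B0}
  B4:   IN={a@B2, d@B3, f@B0}   OUT={a@B2, d@B4, f@B4}
  B5:   IN={a@B2, d@B4, f@B4}   OUT={a@B2, d@B4, f@B4}
  B6:   IN={a@B2, b@B6, d@B4, e@B7, f@B4}   OUT={a@B2, b@B6, d@B4, e@B7, f@B4}
  B7:   IN={a@B2, b@B6, d@B4, e@B7, f@B4}   OUT={a@B2, b@B6, d@B4, e@B7, f@B4}
  B8:   IN={a@B2, b@B6, d@B4, e@B7, f@B4}   OUT={a@B2, b@B6, d@B4, e@B7, f@B4}

Merge at B4: IN[B4] = OUT[B3] = {a@B2, d@B3, f@B0}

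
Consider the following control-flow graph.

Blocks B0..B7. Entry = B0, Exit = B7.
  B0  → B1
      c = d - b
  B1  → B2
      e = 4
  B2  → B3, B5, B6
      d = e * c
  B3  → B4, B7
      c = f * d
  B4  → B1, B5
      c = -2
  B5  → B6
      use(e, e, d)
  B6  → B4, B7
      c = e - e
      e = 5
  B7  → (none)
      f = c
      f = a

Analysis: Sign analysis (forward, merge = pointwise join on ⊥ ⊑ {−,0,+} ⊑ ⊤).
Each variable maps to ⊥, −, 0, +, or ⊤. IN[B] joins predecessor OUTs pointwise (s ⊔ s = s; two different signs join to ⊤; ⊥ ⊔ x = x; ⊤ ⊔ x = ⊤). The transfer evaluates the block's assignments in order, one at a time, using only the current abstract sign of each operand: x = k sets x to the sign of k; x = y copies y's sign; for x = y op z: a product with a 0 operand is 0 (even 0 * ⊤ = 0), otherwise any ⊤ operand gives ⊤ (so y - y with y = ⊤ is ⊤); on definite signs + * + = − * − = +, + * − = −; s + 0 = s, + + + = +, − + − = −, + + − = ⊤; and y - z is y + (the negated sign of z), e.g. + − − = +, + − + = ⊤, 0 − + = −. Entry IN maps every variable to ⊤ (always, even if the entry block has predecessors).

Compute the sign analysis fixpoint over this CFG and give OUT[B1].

Answer: {a: ⊤, b: ⊤, c: ⊤, d: ⊤, e: +, f: ⊤}

Derivation:
Fixpoint table:
  B0:  IN=(all ⊤)  OUT=(all ⊤)
  B1:  IN=(all ⊤)  OUT={e:+; rest ⊤}
  B2:  IN={e:+; rest ⊤}  OUT={e:+; rest ⊤}
  B3:  IN={e:+; rest ⊤}  OUT={e:+; rest ⊤}
  B4:  IN={e:+; rest ⊤}  OUT={c:-, e:+; rest ⊤}
  B5:  IN={e:+; rest ⊤}  OUT={e:+; rest ⊤}
  B6:  IN={e:+; rest ⊤}  OUT={e:+; rest ⊤}
  B7:  IN={e:+; rest ⊤}  OUT={e:+; rest ⊤}

Merge at B1: IN[B1] = OUT[B0] ⊔ OUT[B4] = {a: ⊤, b: ⊤, c: ⊤, d: ⊤, e: ⊤, f: ⊤}
Applying B1's transfer function to that IN value gives OUT[B1] (row B1 above).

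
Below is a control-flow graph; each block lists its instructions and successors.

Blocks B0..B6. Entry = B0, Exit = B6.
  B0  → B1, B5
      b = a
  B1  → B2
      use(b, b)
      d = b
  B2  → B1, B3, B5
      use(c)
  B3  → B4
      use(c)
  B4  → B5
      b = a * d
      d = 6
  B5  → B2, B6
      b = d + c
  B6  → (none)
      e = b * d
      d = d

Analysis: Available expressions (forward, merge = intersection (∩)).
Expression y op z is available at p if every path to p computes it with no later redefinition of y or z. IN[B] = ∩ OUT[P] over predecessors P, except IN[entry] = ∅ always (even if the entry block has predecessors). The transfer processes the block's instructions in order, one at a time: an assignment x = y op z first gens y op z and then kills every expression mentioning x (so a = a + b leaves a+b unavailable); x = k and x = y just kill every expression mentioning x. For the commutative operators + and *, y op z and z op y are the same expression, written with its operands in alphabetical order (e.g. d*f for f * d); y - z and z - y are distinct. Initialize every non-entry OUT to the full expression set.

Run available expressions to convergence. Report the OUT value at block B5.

Fixpoint table:
  B0:  IN={}  OUT={}
  B1:  IN={}  OUT={}
  B2:  IN={}  OUT={}
  B3:  IN={}  OUT={}
  B4:  IN={}  OUT={}
  B5:  IN={}  OUT={c+d}
  B6:  IN={c+d}  OUT={}

Merge at B5: IN[B5] = OUT[B0] ∩ OUT[B2] ∩ OUT[B4] = {}
Applying B5's transfer function to that IN value gives OUT[B5] (row B5 above).

Answer: {c+d}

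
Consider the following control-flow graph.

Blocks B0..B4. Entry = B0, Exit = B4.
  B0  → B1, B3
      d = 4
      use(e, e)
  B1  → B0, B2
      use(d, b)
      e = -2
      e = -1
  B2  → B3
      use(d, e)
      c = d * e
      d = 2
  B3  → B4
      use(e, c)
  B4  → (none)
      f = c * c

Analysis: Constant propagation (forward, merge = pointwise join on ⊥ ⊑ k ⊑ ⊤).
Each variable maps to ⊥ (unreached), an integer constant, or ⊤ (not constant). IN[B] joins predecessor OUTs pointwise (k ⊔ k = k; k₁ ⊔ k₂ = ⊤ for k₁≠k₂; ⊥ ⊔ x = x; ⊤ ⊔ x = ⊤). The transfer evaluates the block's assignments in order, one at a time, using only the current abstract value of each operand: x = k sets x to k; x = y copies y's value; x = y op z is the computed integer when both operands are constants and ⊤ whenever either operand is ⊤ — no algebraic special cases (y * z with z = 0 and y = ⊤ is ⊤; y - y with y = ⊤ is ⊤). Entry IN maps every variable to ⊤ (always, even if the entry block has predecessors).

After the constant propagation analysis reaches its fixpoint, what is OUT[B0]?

Answer: {a: ⊤, b: ⊤, c: ⊤, d: 4, e: ⊤, f: ⊤}

Derivation:
Fixpoint table:
  B0:  IN=(all ⊤)  OUT={d:4; rest ⊤}
  B1:  IN={d:4; rest ⊤}  OUT={d:4, e:-1; rest ⊤}
  B2:  IN={d:4, e:-1; rest ⊤}  OUT={c:-4, d:2, e:-1; rest ⊤}
  B3:  IN=(all ⊤)  OUT=(all ⊤)
  B4:  IN=(all ⊤)  OUT=(all ⊤)

Merge at B0 (entry node, so the boundary value (all ⊤) is joined with the incoming edge(s)): IN[B0] = (all ⊤) ⊔ OUT[B1] = {a: ⊤, b: ⊤, c: ⊤, d: ⊤, e: ⊤, f: ⊤}
Applying B0's transfer function to that IN value gives OUT[B0] (row B0 above).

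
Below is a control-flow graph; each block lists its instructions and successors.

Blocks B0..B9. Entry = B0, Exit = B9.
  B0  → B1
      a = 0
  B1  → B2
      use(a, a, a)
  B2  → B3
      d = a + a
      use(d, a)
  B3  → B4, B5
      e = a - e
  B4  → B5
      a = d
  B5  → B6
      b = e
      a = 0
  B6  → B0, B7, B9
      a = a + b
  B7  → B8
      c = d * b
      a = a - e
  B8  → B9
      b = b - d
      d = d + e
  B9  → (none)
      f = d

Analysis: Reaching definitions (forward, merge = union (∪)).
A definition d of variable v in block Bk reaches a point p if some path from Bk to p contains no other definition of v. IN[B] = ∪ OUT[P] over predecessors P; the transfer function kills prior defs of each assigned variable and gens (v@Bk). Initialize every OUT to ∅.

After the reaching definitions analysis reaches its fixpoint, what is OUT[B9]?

Answer: {a@B6, a@B7, b@B5, b@B8, c@B7, d@B2, d@B8, e@B3, f@B9}

Working:
Converged values:
  B0:   IN={a@B6, b@B5, d@B2, e@B3}   OUT={a@B0, b@B5, d@B2, e@B3}
  B1:   IN={a@B0, b@B5, d@B2, e@B3}   OUT={a@B0, b@B5, d@B2, e@B3}
  B2:   IN={a@B0, b@B5, d@B2, e@B3}   OUT={a@B0, b@B5, d@B2, e@B3}
  B3:   IN={a@B0, b@B5, d@B2, e@B3}   OUT={a@B0, b@B5, d@B2, e@B3}
  B4:   IN={a@B0, b@B5, d@B2, e@B3}   OUT={a@B4, b@B5, d@B2, e@B3}
  B5:   IN={a@B0, a@B4, b@B5, d@B2, e@B3}   OUT={a@B5, b@B5, d@B2, e@B3}
  B6:   IN={a@B5, b@B5, d@B2, e@B3}   OUT={a@B6, b@B5, d@B2, e@B3}
  B7:   IN={a@B6, b@B5, d@B2, e@B3}   OUT={a@B7, b@B5, c@B7, d@B2, e@B3}
  B8:   IN={a@B7, b@B5, c@B7, d@B2, e@B3}   OUT={a@B7, b@B8, c@B7, d@B8, e@B3}
  B9:   IN={a@B6, a@B7, b@B5, b@B8, c@B7, d@B2, d@B8, e@B3}   OUT={a@B6, a@B7, b@B5, b@B8, c@B7, d@B2, d@B8, e@B3, f@B9}

Merge at B9: IN[B9] = OUT[B6] ⊔ OUT[B8] = {a@B6, a@B7, b@B5, b@B8, c@B7, d@B2, d@B8, e@B3}
Applying B9's transfer function to that IN value gives OUT[B9] (row B9 above).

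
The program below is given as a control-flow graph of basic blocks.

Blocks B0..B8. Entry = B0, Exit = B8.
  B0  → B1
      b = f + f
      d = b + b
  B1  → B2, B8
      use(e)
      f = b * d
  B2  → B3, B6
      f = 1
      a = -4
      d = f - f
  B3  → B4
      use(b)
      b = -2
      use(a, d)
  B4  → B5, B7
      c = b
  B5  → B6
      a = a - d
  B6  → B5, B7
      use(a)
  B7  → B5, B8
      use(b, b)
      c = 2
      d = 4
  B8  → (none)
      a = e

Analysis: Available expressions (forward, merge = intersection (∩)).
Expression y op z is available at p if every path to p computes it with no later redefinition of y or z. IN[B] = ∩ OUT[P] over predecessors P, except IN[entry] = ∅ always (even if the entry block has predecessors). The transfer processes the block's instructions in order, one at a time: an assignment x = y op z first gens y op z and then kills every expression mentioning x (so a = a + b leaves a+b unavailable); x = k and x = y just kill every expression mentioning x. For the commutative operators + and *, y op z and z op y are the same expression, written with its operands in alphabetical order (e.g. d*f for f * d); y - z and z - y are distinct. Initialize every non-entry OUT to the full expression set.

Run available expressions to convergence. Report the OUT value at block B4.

Answer: {f-f}

Trace:
Per-block solution:
  B0:  IN={}  OUT={b+b, f+f}
  B1:  IN={b+b, f+f}  OUT={b*d, b+b}
  B2:  IN={b*d, b+b}  OUT={b+b, f-f}
  B3:  IN={b+b, f-f}  OUT={f-f}
  B4:  IN={f-f}  OUT={f-f}
  B5:  IN={f-f}  OUT={f-f}
  B6:  IN={f-f}  OUT={f-f}
  B7:  IN={f-f}  OUT={f-f}
  B8:  IN={}  OUT={}

Merge at B4: IN[B4] = OUT[B3] = {f-f}
Applying B4's transfer function to that IN value gives OUT[B4] (row B4 above).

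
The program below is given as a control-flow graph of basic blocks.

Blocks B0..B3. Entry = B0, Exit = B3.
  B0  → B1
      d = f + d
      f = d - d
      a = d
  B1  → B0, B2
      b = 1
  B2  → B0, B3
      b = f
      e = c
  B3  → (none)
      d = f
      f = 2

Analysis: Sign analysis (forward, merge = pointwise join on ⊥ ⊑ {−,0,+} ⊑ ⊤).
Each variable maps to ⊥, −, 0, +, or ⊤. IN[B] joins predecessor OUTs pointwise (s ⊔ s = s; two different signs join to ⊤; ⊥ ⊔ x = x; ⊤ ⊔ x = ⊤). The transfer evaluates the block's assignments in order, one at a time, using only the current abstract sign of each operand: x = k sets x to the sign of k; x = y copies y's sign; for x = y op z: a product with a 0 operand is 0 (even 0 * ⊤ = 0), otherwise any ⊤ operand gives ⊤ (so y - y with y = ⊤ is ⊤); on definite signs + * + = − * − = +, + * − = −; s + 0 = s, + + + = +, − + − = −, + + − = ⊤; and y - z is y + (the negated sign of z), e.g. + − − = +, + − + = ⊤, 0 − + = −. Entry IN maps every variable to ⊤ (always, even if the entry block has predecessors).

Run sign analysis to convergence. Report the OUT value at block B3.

Answer: {a: ⊤, b: ⊤, c: ⊤, d: ⊤, e: ⊤, f: +}

Derivation:
Converged values:
  B0:   IN=(all ⊤)   OUT=(all ⊤)
  B1:   IN=(all ⊤)   OUT={b:+; rest ⊤}
  B2:   IN={b:+; rest ⊤}   OUT=(all ⊤)
  B3:   IN=(all ⊤)   OUT={f:+; rest ⊤}

Merge at B3: IN[B3] = OUT[B2] = {a: ⊤, b: ⊤, c: ⊤, d: ⊤, e: ⊤, f: ⊤}
Applying B3's transfer function to that IN value gives OUT[B3] (row B3 above).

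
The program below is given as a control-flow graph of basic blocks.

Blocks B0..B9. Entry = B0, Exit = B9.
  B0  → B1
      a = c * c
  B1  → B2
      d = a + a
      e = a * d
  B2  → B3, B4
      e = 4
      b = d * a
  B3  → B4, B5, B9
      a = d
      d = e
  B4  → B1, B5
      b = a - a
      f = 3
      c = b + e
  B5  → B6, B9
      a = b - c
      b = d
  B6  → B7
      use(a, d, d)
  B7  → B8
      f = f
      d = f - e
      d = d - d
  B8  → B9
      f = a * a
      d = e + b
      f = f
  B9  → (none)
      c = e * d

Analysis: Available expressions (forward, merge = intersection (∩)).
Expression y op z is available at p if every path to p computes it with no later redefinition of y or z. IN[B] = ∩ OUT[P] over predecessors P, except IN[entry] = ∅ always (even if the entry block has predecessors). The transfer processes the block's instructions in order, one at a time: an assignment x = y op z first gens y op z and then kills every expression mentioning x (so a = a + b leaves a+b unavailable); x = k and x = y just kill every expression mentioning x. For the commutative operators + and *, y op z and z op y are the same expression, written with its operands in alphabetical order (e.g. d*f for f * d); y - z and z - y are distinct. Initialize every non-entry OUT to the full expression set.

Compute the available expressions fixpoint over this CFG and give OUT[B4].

Answer: {a-a, b+e}

Working:
Per-block solution:
  B0: | IN={} | OUT={c*c}
  B1: | IN={} | OUT={a*d, a+a}
  B2: | IN={a*d, a+a} | OUT={a*d, a+a}
  B3: | IN={a*d, a+a} | OUT={}
  B4: | IN={} | OUT={a-a, b+e}
  B5: | IN={} | OUT={}
  B6: | IN={} | OUT={}
  B7: | IN={} | OUT={f-e}
  B8: | IN={f-e} | OUT={a*a, b+e}
  B9: | IN={} | OUT={d*e}

Merge at B4: IN[B4] = OUT[B2] ∩ OUT[B3] = {}
Applying B4's transfer function to that IN value gives OUT[B4] (row B4 above).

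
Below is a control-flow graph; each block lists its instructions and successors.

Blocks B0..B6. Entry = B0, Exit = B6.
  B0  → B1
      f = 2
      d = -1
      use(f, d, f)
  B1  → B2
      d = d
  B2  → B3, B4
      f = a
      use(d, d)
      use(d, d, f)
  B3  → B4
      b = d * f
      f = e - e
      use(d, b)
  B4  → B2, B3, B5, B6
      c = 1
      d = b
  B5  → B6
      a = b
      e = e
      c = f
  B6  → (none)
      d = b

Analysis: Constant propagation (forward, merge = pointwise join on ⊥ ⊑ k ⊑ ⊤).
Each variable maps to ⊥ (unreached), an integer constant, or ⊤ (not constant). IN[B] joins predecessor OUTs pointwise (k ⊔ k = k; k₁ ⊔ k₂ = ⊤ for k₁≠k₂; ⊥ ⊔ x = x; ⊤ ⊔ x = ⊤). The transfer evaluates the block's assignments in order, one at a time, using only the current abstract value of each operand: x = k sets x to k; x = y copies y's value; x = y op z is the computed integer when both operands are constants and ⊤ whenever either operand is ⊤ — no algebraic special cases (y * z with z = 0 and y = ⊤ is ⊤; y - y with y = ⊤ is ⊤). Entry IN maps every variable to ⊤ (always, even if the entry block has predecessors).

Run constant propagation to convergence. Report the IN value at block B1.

Answer: {a: ⊤, b: ⊤, c: ⊤, d: -1, e: ⊤, f: 2}

Working:
Fixpoint table:
  B0: | IN=(all ⊤) | OUT={d:-1, f:2; rest ⊤}
  B1: | IN={d:-1, f:2; rest ⊤} | OUT={d:-1, f:2; rest ⊤}
  B2: | IN=(all ⊤) | OUT=(all ⊤)
  B3: | IN=(all ⊤) | OUT=(all ⊤)
  B4: | IN=(all ⊤) | OUT={c:1; rest ⊤}
  B5: | IN={c:1; rest ⊤} | OUT=(all ⊤)
  B6: | IN=(all ⊤) | OUT=(all ⊤)

Merge at B1: IN[B1] = OUT[B0] = {a: ⊤, b: ⊤, c: ⊤, d: -1, e: ⊤, f: 2}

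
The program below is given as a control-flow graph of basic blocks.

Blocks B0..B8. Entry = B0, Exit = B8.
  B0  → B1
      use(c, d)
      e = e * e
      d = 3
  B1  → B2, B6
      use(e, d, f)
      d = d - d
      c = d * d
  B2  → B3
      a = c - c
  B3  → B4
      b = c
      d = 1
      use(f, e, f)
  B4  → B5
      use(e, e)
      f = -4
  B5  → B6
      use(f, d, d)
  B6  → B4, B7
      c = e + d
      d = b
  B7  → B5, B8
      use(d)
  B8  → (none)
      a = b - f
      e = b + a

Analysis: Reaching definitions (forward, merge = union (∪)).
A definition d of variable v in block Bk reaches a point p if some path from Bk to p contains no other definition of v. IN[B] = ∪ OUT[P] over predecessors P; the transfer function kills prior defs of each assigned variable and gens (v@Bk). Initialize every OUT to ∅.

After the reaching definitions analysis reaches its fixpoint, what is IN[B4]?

Answer: {a@B2, b@B3, c@B1, c@B6, d@B3, d@B6, e@B0, f@B4}

Derivation:
Fixpoint table:
  B0: | IN={} | OUT={d@B0, e@B0}
  B1: | IN={d@B0, e@B0} | OUT={c@B1, d@B1, e@B0}
  B2: | IN={c@B1, d@B1, e@B0} | OUT={a@B2, c@B1, d@B1, e@B0}
  B3: | IN={a@B2, c@B1, d@B1, e@B0} | OUT={a@B2, b@B3, c@B1, d@B3, e@B0}
  B4: | IN={a@B2, b@B3, c@B1, c@B6, d@B3, d@B6, e@B0, f@B4} | OUT={a@B2, b@B3, c@B1, c@B6, d@B3, d@B6, e@B0, f@B4}
  B5: | IN={a@B2, b@B3, c@B1, c@B6, d@B3, d@B6, e@B0, f@B4} | OUT={a@B2, b@B3, c@B1, c@B6, d@B3, d@B6, e@B0, f@B4}
  B6: | IN={a@B2, b@B3, c@B1, c@B6, d@B1, d@B3, d@B6, e@B0, f@B4} | OUT={a@B2, b@B3, c@B6, d@B6, e@B0, f@B4}
  B7: | IN={a@B2, b@B3, c@B6, d@B6, e@B0, f@B4} | OUT={a@B2, b@B3, c@B6, d@B6, e@B0, f@B4}
  B8: | IN={a@B2, b@B3, c@B6, d@B6, e@B0, f@B4} | OUT={a@B8, b@B3, c@B6, d@B6, e@B8, f@B4}

Merge at B4: IN[B4] = OUT[B3] ⊔ OUT[B6] = {a@B2, b@B3, c@B1, c@B6, d@B3, d@B6, e@B0, f@B4}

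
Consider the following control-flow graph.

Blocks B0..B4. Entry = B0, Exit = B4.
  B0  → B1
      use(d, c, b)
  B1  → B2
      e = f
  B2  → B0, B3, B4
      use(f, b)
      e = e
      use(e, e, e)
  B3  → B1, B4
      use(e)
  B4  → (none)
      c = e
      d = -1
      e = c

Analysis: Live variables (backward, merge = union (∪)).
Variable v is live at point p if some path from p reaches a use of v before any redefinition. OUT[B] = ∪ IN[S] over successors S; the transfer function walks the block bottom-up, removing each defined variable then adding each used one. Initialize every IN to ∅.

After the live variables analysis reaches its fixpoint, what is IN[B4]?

Answer: {e}

Trace:
Fixpoint table:
  B0:   IN={b, c, d, f}   OUT={b, c, d, f}
  B1:   IN={b, c, d, f}   OUT={b, c, d, e, f}
  B2:   IN={b, c, d, e, f}   OUT={b, c, d, e, f}
  B3:   IN={b, c, d, e, f}   OUT={b, c, d, e, f}
  B4:   IN={e}   OUT={}

B4 is the boundary node: OUT[B4] = {}
Applying B4's transfer function to that OUT value gives IN[B4] (row B4 above).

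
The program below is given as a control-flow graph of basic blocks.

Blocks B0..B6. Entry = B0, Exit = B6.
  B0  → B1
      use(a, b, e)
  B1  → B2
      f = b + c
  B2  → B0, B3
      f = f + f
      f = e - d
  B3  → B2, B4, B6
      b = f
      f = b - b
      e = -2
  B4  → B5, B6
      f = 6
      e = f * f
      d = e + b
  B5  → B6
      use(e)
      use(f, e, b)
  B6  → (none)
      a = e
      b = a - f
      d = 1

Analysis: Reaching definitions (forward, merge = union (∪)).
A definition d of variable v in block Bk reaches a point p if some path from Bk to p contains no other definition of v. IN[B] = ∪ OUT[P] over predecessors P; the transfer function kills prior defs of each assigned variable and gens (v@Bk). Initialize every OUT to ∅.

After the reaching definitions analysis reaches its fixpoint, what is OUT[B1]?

Converged values:
  B0:  IN={b@B3, e@B3, f@B2}  OUT={b@B3, e@B3, f@B2}
  B1:  IN={b@B3, e@B3, f@B2}  OUT={b@B3, e@B3, f@B1}
  B2:  IN={b@B3, e@B3, f@B1, f@B3}  OUT={b@B3, e@B3, f@B2}
  B3:  IN={b@B3, e@B3, f@B2}  OUT={b@B3, e@B3, f@B3}
  B4:  IN={b@B3, e@B3, f@B3}  OUT={b@B3, d@B4, e@B4, f@B4}
  B5:  IN={b@B3, d@B4, e@B4, f@B4}  OUT={b@B3, d@B4, e@B4, f@B4}
  B6:  IN={b@B3, d@B4, e@B3, e@B4, f@B3, f@B4}  OUT={a@B6, b@B6, d@B6, e@B3, e@B4, f@B3, f@B4}

Merge at B1: IN[B1] = OUT[B0] = {b@B3, e@B3, f@B2}
Applying B1's transfer function to that IN value gives OUT[B1] (row B1 above).

Answer: {b@B3, e@B3, f@B1}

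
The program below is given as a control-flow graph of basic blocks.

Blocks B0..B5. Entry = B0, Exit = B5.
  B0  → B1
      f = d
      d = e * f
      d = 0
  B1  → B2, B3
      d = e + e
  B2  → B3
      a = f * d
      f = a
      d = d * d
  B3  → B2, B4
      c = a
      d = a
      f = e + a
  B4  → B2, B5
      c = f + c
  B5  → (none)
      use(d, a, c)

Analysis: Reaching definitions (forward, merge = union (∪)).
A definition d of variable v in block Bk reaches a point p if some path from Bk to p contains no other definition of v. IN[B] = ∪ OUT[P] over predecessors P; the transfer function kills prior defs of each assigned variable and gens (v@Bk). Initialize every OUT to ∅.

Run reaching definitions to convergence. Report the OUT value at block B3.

Answer: {a@B2, c@B3, d@B3, f@B3}

Working:
Fixpoint table:
  B0:   IN={}   OUT={d@B0, f@B0}
  B1:   IN={d@B0, f@B0}   OUT={d@B1, f@B0}
  B2:   IN={a@B2, c@B3, c@B4, d@B1, d@B3, f@B0, f@B3}   OUT={a@B2, c@B3, c@B4, d@B2, f@B2}
  B3:   IN={a@B2, c@B3, c@B4, d@B1, d@B2, f@B0, f@B2}   OUT={a@B2, c@B3, d@B3, f@B3}
  B4:   IN={a@B2, c@B3, d@B3, f@B3}   OUT={a@B2, c@B4, d@B3, f@B3}
  B5:   IN={a@B2, c@B4, d@B3, f@B3}   OUT={a@B2, c@B4, d@B3, f@B3}

Merge at B3: IN[B3] = OUT[B1] ⊔ OUT[B2] = {a@B2, c@B3, c@B4, d@B1, d@B2, f@B0, f@B2}
Applying B3's transfer function to that IN value gives OUT[B3] (row B3 above).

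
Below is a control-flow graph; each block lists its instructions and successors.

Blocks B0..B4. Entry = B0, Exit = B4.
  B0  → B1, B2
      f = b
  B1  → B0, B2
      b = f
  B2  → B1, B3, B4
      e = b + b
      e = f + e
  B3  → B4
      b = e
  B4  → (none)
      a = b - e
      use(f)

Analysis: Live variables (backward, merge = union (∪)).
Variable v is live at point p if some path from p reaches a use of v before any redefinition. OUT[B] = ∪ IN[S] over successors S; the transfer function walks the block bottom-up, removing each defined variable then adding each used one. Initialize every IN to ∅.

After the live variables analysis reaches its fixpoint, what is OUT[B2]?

Answer: {b, e, f}

Derivation:
Fixpoint table:
  B0:   IN={b}   OUT={b, f}
  B1:   IN={f}   OUT={b, f}
  B2:   IN={b, f}   OUT={b, e, f}
  B3:   IN={e, f}   OUT={b, e, f}
  B4:   IN={b, e, f}   OUT={}

Merge at B2: OUT[B2] = IN[B1] ⊔ IN[B3] ⊔ IN[B4] = {b, e, f}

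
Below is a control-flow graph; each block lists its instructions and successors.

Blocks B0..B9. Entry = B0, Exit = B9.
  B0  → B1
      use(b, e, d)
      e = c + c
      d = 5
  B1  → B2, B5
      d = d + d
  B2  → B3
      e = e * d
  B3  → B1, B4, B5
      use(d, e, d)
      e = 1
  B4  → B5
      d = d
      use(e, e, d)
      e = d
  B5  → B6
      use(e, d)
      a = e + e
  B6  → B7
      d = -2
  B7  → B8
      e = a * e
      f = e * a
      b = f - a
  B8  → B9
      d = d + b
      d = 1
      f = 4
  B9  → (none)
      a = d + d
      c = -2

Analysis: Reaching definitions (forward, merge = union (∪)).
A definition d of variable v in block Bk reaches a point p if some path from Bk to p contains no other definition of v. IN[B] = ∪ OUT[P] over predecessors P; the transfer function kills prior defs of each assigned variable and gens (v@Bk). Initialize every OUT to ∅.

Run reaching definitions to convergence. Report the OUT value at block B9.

Converged values:
  B0:  IN={}  OUT={d@B0, e@B0}
  B1:  IN={d@B0, d@B1, e@B0, e@B3}  OUT={d@B1, e@B0, e@B3}
  B2:  IN={d@B1, e@B0, e@B3}  OUT={d@B1, e@B2}
  B3:  IN={d@B1, e@B2}  OUT={d@B1, e@B3}
  B4:  IN={d@B1, e@B3}  OUT={d@B4, e@B4}
  B5:  IN={d@B1, d@B4, e@B0, e@B3, e@B4}  OUT={a@B5, d@B1, d@B4, e@B0, e@B3, e@B4}
  B6:  IN={a@B5, d@B1, d@B4, e@B0, e@B3, e@B4}  OUT={a@B5, d@B6, e@B0, e@B3, e@B4}
  B7:  IN={a@B5, d@B6, e@B0, e@B3, e@B4}  OUT={a@B5, b@B7, d@B6, e@B7, f@B7}
  B8:  IN={a@B5, b@B7, d@B6, e@B7, f@B7}  OUT={a@B5, b@B7, d@B8, e@B7, f@B8}
  B9:  IN={a@B5, b@B7, d@B8, e@B7, f@B8}  OUT={a@B9, b@B7, c@B9, d@B8, e@B7, f@B8}

Merge at B9: IN[B9] = OUT[B8] = {a@B5, b@B7, d@B8, e@B7, f@B8}
Applying B9's transfer function to that IN value gives OUT[B9] (row B9 above).

Answer: {a@B9, b@B7, c@B9, d@B8, e@B7, f@B8}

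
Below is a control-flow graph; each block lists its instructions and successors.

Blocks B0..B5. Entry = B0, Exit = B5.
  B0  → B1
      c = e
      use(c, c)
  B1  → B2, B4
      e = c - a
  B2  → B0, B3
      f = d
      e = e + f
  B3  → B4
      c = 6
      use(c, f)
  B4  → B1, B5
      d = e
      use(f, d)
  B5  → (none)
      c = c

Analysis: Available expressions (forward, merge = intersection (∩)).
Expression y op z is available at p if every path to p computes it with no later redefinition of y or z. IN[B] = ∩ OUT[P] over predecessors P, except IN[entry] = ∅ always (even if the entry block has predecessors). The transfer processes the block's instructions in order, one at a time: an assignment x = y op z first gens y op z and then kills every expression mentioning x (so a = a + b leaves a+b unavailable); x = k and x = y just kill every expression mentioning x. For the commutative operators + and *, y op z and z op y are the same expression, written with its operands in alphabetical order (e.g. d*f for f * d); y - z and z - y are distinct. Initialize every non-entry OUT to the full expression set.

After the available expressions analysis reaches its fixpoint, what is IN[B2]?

Converged values:
  B0: | IN={} | OUT={}
  B1: | IN={} | OUT={c-a}
  B2: | IN={c-a} | OUT={c-a}
  B3: | IN={c-a} | OUT={}
  B4: | IN={} | OUT={}
  B5: | IN={} | OUT={}

Merge at B2: IN[B2] = OUT[B1] = {c-a}

Answer: {c-a}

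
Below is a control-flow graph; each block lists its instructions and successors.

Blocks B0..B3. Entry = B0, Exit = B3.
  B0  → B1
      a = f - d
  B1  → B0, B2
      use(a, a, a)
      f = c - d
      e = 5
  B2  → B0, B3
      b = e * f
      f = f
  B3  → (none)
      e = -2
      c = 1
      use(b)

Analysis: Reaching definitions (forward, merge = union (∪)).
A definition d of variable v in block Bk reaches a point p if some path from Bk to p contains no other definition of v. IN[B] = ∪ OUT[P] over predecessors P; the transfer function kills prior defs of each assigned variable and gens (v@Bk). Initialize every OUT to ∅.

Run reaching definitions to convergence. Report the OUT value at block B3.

Answer: {a@B0, b@B2, c@B3, e@B3, f@B2}

Working:
Fixpoint table:
  B0:  IN={a@B0, b@B2, e@B1, f@B1, f@B2}  OUT={a@B0, b@B2, e@B1, f@B1, f@B2}
  B1:  IN={a@B0, b@B2, e@B1, f@B1, f@B2}  OUT={a@B0, b@B2, e@B1, f@B1}
  B2:  IN={a@B0, b@B2, e@B1, f@B1}  OUT={a@B0, b@B2, e@B1, f@B2}
  B3:  IN={a@B0, b@B2, e@B1, f@B2}  OUT={a@B0, b@B2, c@B3, e@B3, f@B2}

Merge at B3: IN[B3] = OUT[B2] = {a@B0, b@B2, e@B1, f@B2}
Applying B3's transfer function to that IN value gives OUT[B3] (row B3 above).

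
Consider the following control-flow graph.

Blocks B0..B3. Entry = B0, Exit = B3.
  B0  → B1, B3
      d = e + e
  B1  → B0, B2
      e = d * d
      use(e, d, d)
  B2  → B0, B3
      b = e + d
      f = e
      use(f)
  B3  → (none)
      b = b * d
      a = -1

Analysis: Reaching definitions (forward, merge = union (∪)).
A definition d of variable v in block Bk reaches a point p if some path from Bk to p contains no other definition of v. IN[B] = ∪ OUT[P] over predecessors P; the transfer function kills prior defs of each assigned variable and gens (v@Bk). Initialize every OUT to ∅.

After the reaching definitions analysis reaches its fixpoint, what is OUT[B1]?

Fixpoint table:
  B0: | IN={b@B2, d@B0, e@B1, f@B2} | OUT={b@B2, d@B0, e@B1, f@B2}
  B1: | IN={b@B2, d@B0, e@B1, f@B2} | OUT={b@B2, d@B0, e@B1, f@B2}
  B2: | IN={b@B2, d@B0, e@B1, f@B2} | OUT={b@B2, d@B0, e@B1, f@B2}
  B3: | IN={b@B2, d@B0, e@B1, f@B2} | OUT={a@B3, b@B3, d@B0, e@B1, f@B2}

Merge at B1: IN[B1] = OUT[B0] = {b@B2, d@B0, e@B1, f@B2}
Applying B1's transfer function to that IN value gives OUT[B1] (row B1 above).

Answer: {b@B2, d@B0, e@B1, f@B2}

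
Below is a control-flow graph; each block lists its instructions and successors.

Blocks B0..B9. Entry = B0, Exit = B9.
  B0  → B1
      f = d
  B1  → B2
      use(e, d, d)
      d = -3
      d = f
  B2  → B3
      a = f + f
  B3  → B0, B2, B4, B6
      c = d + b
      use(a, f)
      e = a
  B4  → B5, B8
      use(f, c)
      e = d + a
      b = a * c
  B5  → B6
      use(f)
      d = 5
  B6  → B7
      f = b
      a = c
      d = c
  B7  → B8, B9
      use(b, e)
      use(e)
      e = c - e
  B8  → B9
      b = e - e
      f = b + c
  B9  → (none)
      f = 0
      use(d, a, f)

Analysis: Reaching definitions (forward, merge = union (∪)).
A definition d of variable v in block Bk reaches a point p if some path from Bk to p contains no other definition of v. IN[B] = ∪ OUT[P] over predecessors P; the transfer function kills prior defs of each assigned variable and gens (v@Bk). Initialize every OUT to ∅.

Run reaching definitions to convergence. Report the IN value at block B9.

Answer: {a@B2, a@B6, b@B4, b@B8, c@B3, d@B1, d@B6, e@B4, e@B7, f@B6, f@B8}

Trace:
Fixpoint table:
  B0:   IN={a@B2, c@B3, d@B1, e@B3, f@B0}   OUT={a@B2, c@B3, d@B1, e@B3, f@B0}
  B1:   IN={a@B2, c@B3, d@B1, e@B3, f@B0}   OUT={a@B2, c@B3, d@B1, e@B3, f@B0}
  B2:   IN={a@B2, c@B3, d@B1, e@B3, f@B0}   OUT={a@B2, c@B3, d@B1, e@B3, f@B0}
  B3:   IN={a@B2, c@B3, d@B1, e@B3, f@B0}   OUT={a@B2, c@B3, d@B1, e@B3, f@B0}
  B4:   IN={a@B2, c@B3, d@B1, e@B3, f@B0}   OUT={a@B2, b@B4, c@B3, d@B1, e@B4, f@B0}
  B5:   IN={a@B2, b@B4, c@B3, d@B1, e@B4, f@B0}   OUT={a@B2, b@B4, c@B3, d@B5, e@B4, f@B0}
  B6:   IN={a@B2, b@B4, c@B3, d@B1, d@B5, e@B3, e@B4, f@B0}   OUT={a@B6, b@B4, c@B3, d@B6, e@B3, e@B4, f@B6}
  B7:   IN={a@B6, b@B4, c@B3, d@B6, e@B3, e@B4, f@B6}   OUT={a@B6, b@B4, c@B3, d@B6, e@B7, f@B6}
  B8:   IN={a@B2, a@B6, b@B4, c@B3, d@B1, d@B6, e@B4, e@B7, f@B0, f@B6}   OUT={a@B2, a@B6, b@B8, c@B3, d@B1, d@B6, e@B4, e@B7, f@B8}
  B9:   IN={a@B2, a@B6, b@B4, b@B8, c@B3, d@B1, d@B6, e@B4, e@B7, f@B6, f@B8}   OUT={a@B2, a@B6, b@B4, b@B8, c@B3, d@B1, d@B6, e@B4, e@B7, f@B9}

Merge at B9: IN[B9] = OUT[B7] ⊔ OUT[B8] = {a@B2, a@B6, b@B4, b@B8, c@B3, d@B1, d@B6, e@B4, e@B7, f@B6, f@B8}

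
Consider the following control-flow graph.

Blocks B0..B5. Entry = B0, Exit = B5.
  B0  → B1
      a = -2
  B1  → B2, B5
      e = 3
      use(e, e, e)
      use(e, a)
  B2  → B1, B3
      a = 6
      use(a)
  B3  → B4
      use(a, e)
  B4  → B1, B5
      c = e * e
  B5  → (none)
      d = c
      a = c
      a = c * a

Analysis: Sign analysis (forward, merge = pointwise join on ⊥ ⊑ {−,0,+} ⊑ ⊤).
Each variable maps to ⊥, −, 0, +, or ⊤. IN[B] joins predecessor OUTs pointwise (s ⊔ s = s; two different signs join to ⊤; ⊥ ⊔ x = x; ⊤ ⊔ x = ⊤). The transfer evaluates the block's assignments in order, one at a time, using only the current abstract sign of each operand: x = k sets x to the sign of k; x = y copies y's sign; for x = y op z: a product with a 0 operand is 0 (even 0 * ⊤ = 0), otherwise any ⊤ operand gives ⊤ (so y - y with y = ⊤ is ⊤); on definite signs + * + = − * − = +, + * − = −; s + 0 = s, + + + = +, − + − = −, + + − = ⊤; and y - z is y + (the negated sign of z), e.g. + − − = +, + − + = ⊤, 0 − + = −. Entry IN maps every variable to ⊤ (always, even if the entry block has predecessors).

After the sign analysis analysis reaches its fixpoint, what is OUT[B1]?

Fixpoint table:
  B0:   IN=(all ⊤)   OUT={a:-; rest ⊤}
  B1:   IN=(all ⊤)   OUT={e:+; rest ⊤}
  B2:   IN={e:+; rest ⊤}   OUT={a:+, e:+; rest ⊤}
  B3:   IN={a:+, e:+; rest ⊤}   OUT={a:+, e:+; rest ⊤}
  B4:   IN={a:+, e:+; rest ⊤}   OUT={a:+, c:+, e:+; rest ⊤}
  B5:   IN={e:+; rest ⊤}   OUT={e:+; rest ⊤}

Merge at B1: IN[B1] = OUT[B0] ⊔ OUT[B2] ⊔ OUT[B4] = {a: ⊤, b: ⊤, c: ⊤, d: ⊤, e: ⊤, f: ⊤}
Applying B1's transfer function to that IN value gives OUT[B1] (row B1 above).

Answer: {a: ⊤, b: ⊤, c: ⊤, d: ⊤, e: +, f: ⊤}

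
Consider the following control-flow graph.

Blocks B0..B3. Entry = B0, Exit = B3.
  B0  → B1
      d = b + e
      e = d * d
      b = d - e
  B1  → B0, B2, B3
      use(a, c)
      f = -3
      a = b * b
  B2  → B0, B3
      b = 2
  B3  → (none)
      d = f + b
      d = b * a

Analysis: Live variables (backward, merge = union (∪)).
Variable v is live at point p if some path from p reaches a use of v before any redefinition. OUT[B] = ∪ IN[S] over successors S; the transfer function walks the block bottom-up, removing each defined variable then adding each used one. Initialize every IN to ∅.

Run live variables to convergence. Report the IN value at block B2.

Per-block solution:
  B0:   IN={a, b, c, e}   OUT={a, b, c, e}
  B1:   IN={a, b, c, e}   OUT={a, b, c, e, f}
  B2:   IN={a, c, e, f}   OUT={a, b, c, e, f}
  B3:   IN={a, b, f}   OUT={}

Merge at B2: OUT[B2] = IN[B0] ⊔ IN[B3] = {a, b, c, e, f}
Applying B2's transfer function to that OUT value gives IN[B2] (row B2 above).

Answer: {a, c, e, f}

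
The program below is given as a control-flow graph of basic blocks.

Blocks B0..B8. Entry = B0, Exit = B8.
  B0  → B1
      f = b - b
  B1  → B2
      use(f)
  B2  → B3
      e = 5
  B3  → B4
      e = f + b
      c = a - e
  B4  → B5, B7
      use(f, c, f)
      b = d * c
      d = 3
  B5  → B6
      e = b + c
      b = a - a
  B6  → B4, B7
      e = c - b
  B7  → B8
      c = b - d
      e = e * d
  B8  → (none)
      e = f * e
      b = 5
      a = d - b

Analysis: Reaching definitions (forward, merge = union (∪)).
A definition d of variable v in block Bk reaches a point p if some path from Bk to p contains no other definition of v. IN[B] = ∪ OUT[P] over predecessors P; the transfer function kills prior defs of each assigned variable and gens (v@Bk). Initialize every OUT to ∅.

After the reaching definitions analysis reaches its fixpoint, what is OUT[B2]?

Converged values:
  B0:  IN={}  OUT={f@B0}
  B1:  IN={f@B0}  OUT={f@B0}
  B2:  IN={f@B0}  OUT={e@B2, f@B0}
  B3:  IN={e@B2, f@B0}  OUT={c@B3, e@B3, f@B0}
  B4:  IN={b@B5, c@B3, d@B4, e@B3, e@B6, f@B0}  OUT={b@B4, c@B3, d@B4, e@B3, e@B6, f@B0}
  B5:  IN={b@B4, c@B3, d@B4, e@B3, e@B6, f@B0}  OUT={b@B5, c@B3, d@B4, e@B5, f@B0}
  B6:  IN={b@B5, c@B3, d@B4, e@B5, f@B0}  OUT={b@B5, c@B3, d@B4, e@B6, f@B0}
  B7:  IN={b@B4, b@B5, c@B3, d@B4, e@B3, e@B6, f@B0}  OUT={b@B4, b@B5, c@B7, d@B4, e@B7, f@B0}
  B8:  IN={b@B4, b@B5, c@B7, d@B4, e@B7, f@B0}  OUT={a@B8, b@B8, c@B7, d@B4, e@B8, f@B0}

Merge at B2: IN[B2] = OUT[B1] = {f@B0}
Applying B2's transfer function to that IN value gives OUT[B2] (row B2 above).

Answer: {e@B2, f@B0}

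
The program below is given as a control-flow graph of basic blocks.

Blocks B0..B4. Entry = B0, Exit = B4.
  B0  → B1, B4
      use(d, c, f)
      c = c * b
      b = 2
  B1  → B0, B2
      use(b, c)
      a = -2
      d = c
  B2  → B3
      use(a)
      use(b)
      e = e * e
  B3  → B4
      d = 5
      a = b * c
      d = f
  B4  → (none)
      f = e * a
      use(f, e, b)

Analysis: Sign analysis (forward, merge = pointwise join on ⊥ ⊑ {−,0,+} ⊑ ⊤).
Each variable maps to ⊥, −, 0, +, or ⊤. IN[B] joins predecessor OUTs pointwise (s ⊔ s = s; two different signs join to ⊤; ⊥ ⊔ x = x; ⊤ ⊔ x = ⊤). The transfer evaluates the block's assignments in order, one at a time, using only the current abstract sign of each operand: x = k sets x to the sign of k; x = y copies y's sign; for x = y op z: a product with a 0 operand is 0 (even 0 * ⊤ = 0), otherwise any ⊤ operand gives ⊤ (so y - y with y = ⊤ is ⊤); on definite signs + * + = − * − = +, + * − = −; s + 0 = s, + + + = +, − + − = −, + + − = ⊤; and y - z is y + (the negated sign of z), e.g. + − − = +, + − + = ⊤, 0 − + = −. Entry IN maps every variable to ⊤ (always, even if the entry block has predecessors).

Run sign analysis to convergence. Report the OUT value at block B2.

Fixpoint table:
  B0: | IN=(all ⊤) | OUT={b:+; rest ⊤}
  B1: | IN={b:+; rest ⊤} | OUT={a:-, b:+; rest ⊤}
  B2: | IN={a:-, b:+; rest ⊤} | OUT={a:-, b:+; rest ⊤}
  B3: | IN={a:-, b:+; rest ⊤} | OUT={b:+; rest ⊤}
  B4: | IN={b:+; rest ⊤} | OUT={b:+; rest ⊤}

Merge at B2: IN[B2] = OUT[B1] = {a: -, b: +, c: ⊤, d: ⊤, e: ⊤, f: ⊤}
Applying B2's transfer function to that IN value gives OUT[B2] (row B2 above).

Answer: {a: -, b: +, c: ⊤, d: ⊤, e: ⊤, f: ⊤}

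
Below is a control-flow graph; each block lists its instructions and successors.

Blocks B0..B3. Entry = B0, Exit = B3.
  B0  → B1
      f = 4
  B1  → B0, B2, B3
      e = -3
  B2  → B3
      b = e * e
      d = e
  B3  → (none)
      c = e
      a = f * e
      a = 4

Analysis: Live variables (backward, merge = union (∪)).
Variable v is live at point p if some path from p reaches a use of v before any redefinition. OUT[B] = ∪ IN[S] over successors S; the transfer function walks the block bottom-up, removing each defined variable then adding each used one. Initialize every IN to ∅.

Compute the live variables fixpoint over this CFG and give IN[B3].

Fixpoint table:
  B0:  IN={}  OUT={f}
  B1:  IN={f}  OUT={e, f}
  B2:  IN={e, f}  OUT={e, f}
  B3:  IN={e, f}  OUT={}

B3 is the boundary node: OUT[B3] = {}
Applying B3's transfer function to that OUT value gives IN[B3] (row B3 above).

Answer: {e, f}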